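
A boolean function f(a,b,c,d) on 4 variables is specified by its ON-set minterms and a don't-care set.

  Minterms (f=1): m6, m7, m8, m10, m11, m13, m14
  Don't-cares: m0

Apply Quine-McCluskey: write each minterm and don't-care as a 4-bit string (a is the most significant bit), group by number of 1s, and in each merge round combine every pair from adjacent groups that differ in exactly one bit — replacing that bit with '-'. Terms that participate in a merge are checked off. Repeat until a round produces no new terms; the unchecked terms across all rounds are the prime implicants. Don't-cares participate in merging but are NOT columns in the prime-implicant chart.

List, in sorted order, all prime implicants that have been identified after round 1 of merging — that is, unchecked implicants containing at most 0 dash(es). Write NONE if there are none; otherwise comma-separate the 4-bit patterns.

size-2^0 implicants → 0000(✓)  0110(✓)  0111(✓)  1000(✓)  1010(✓)  1011(✓)  1101  1110(✓)
size-2^1 implicants → -000  -110  011-  1-10  10-0  101-
Unchecked terms (primes): -000, -110, 011-, 1-10, 10-0, 101-, 1101

1101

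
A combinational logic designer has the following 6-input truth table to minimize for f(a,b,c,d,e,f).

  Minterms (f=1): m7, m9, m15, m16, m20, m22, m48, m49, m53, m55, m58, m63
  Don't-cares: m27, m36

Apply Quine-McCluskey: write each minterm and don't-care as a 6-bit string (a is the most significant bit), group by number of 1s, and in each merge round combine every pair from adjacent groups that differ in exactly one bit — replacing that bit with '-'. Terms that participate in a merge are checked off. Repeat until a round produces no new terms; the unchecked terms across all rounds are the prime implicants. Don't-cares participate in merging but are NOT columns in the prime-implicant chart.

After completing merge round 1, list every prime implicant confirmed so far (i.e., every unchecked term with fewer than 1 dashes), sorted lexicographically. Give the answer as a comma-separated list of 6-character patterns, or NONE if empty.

001001, 011011, 100100, 111010

size-2^0 implicants → 000111(✓)  001001  001111(✓)  010000(✓)  010100(✓)  010110(✓)  011011  100100  110000(✓)  110001(✓)  110101(✓)  110111(✓)  111010  111111(✓)
size-2^1 implicants → -10000  00-111  010-00  0101-0  11-111  110-01  11000-  1101-1
Unchecked terms (primes): -10000, 00-111, 001001, 010-00, 0101-0, 011011, 100100, 11-111, 110-01, 11000-, 1101-1, 111010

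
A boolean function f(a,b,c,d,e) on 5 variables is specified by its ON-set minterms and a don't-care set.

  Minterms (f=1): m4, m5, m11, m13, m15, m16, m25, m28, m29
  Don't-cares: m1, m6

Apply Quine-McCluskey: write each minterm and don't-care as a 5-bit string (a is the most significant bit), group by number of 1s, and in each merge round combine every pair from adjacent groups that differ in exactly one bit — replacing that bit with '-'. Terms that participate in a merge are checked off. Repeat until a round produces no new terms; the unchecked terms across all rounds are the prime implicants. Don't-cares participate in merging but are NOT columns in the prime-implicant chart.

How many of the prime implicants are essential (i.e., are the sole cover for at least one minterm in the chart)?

size-2^0 implicants → 00001(✓)  00100(✓)  00101(✓)  00110(✓)  01011(✓)  01101(✓)  01111(✓)  10000  11001(✓)  11100(✓)  11101(✓)
size-2^1 implicants → -1101  0-101  00-01  001-0  0010-  01-11  011-1  11-01  1110-
Unchecked terms (primes): -1101, 0-101, 00-01, 001-0, 0010-, 01-11, 011-1, 10000, 11-01, 1110-
Minterm coverage:
  m4 ⊆ 001-0,0010-
  m5 ⊆ 0-101,00-01,0010-
  m11 ⊆ 01-11 [E]
  m13 ⊆ -1101,0-101,011-1
  m15 ⊆ 01-11,011-1
  m16 ⊆ 10000 [E]
  m25 ⊆ 11-01 [E]
  m28 ⊆ 1110- [E]
  m29 ⊆ -1101,11-01,1110-
E = {01-11, 10000, 11-01, 1110-}

4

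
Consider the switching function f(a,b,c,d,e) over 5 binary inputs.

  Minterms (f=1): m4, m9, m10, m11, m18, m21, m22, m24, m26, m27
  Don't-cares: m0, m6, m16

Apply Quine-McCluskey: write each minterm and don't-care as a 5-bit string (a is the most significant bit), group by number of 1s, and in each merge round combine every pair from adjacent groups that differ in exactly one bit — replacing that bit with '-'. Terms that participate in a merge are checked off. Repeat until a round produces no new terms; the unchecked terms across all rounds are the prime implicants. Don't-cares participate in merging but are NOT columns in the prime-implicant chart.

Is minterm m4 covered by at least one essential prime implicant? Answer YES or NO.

size-2^0 implicants → 00000(✓)  00100(✓)  00110(✓)  01001(✓)  01010(✓)  01011(✓)  10000(✓)  10010(✓)  10101  10110(✓)  11000(✓)  11010(✓)  11011(✓)
size-2^1 implicants → -0000  -0110  -1010(✓)  -1011(✓)  00-00  001-0  010-1  0101-(✓)  1-000(✓)  1-010(✓)  10-10  100-0(✓)  110-0(✓)  1101-(✓)
size-2^2 implicants → -101-  1-0-0
Unchecked terms (primes): -0000, -0110, -101-, 00-00, 001-0, 010-1, 1-0-0, 10-10, 10101
Minterm coverage:
  m4 ⊆ 00-00,001-0
  m9 ⊆ 010-1 [E]
  m10 ⊆ -101- [E]
  m11 ⊆ -101-,010-1
  m18 ⊆ 1-0-0,10-10
  m21 ⊆ 10101 [E]
  m22 ⊆ -0110,10-10
  m24 ⊆ 1-0-0 [E]
  m26 ⊆ -101-,1-0-0
  m27 ⊆ -101- [E]
E = {-101-, 010-1, 1-0-0, 10101}

NO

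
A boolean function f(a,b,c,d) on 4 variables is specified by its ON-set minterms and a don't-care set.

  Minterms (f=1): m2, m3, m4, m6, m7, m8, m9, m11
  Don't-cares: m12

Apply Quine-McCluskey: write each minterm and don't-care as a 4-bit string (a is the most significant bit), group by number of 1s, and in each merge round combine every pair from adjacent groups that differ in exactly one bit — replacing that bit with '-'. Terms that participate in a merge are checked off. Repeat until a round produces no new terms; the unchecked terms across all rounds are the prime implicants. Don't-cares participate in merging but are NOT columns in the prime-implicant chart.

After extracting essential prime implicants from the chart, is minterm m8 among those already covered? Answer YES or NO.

NO

size-2^0 implicants → 0010(✓)  0011(✓)  0100(✓)  0110(✓)  0111(✓)  1000(✓)  1001(✓)  1011(✓)  1100(✓)
size-2^1 implicants → -011  -100  0-10(✓)  0-11(✓)  001-(✓)  01-0  011-(✓)  1-00  10-1  100-
size-2^2 implicants → 0-1-
Unchecked terms (primes): -011, -100, 0-1-, 01-0, 1-00, 10-1, 100-
Minterm coverage:
  m2 ⊆ 0-1- [E]
  m3 ⊆ -011,0-1-
  m4 ⊆ -100,01-0
  m6 ⊆ 0-1-,01-0
  m7 ⊆ 0-1- [E]
  m8 ⊆ 1-00,100-
  m9 ⊆ 10-1,100-
  m11 ⊆ -011,10-1
E = {0-1-}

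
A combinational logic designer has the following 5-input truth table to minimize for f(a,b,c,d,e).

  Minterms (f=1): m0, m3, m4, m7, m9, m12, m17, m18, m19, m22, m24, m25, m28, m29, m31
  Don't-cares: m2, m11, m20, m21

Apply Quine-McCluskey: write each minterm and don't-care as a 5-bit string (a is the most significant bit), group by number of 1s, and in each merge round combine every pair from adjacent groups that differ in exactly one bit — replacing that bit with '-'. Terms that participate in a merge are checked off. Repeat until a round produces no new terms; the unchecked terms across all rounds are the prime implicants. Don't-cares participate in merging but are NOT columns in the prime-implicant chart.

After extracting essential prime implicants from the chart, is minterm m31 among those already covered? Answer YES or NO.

YES

[col 0] 00000*, 00010*, 00011*, 00100*, 00111*, 01001*, 01011*, 01100*, 10001*, 10010*, 10011*, 10100*, 10101*, 10110*, 11000*, 11001*, 11100*, 11101*, 11111*
[col 1] -0010*, -0011*, -0100*, -1001, -1100*, 0-011, 0-100*, 00-00, 00-11, 000-0, 0001-*, 010-1, 1-001*, 1-100*, 1-101*, 10-01*, 10-10, 100-1, 1001-*, 101-0, 1010-*, 11-00*, 11-01*, 1100-*, 111-1, 1110-*
[col 2] --100, -001-, 1--01, 1-10-, 11-0-
Prime implicants: --100, -001-, -1001, 0-011, 00-00, 00-11, 000-0, 010-1, 1--01, 1-10-, 10-10, 100-1, 101-0, 11-0-, 111-1
PI chart (minterm → PIs covering it):
  0 | 00-00,000-0
  3 | -001-,0-011,00-11
  4 | --100,00-00
  7 | 00-11  (sole → essential)
  9 | -1001,010-1
  12 | --100  (sole → essential)
  17 | 1--01,100-1
  18 | -001-,10-10
  19 | -001-,100-1
  22 | 10-10,101-0
  24 | 11-0-  (sole → essential)
  25 | -1001,1--01,11-0-
  28 | --100,1-10-,11-0-
  29 | 1--01,1-10-,11-0-,111-1
  31 | 111-1  (sole → essential)
Essential prime implicants: --100, 00-11, 11-0-, 111-1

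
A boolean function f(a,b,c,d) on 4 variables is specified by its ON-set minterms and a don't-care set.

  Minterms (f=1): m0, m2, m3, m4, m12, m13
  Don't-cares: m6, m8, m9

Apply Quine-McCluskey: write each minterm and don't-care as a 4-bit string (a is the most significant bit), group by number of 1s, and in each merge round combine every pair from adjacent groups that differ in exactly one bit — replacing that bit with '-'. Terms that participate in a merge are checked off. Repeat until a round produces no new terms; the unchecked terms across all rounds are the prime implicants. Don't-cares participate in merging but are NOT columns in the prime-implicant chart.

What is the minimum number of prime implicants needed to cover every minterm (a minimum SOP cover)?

size-2^0 implicants → 0000(✓)  0010(✓)  0011(✓)  0100(✓)  0110(✓)  1000(✓)  1001(✓)  1100(✓)  1101(✓)
size-2^1 implicants → -000(✓)  -100(✓)  0-00(✓)  0-10(✓)  00-0(✓)  001-  01-0(✓)  1-00(✓)  1-01(✓)  100-(✓)  110-(✓)
size-2^2 implicants → --00  0--0  1-0-
Unchecked terms (primes): --00, 0--0, 001-, 1-0-
Minterm coverage:
  m0 ⊆ --00,0--0
  m2 ⊆ 0--0,001-
  m3 ⊆ 001- [E]
  m4 ⊆ --00,0--0
  m12 ⊆ --00,1-0-
  m13 ⊆ 1-0- [E]
E = {001-, 1-0-}
Petrick residual → --00
Cover = c'd' + a'b'c + ac'  |cover|=3

3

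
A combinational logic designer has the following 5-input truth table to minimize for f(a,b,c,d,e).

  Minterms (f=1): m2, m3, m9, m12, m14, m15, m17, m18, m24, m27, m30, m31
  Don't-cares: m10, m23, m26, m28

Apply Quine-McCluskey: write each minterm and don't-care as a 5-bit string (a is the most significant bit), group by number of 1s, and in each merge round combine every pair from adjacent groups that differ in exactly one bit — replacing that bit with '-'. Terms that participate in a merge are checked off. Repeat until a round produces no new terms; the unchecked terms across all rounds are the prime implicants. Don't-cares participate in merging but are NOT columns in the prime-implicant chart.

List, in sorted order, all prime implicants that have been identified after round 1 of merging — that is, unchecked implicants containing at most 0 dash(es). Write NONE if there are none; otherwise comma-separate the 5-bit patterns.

01001, 10001

size-2^0 implicants → 00010(✓)  00011(✓)  01001  01010(✓)  01100(✓)  01110(✓)  01111(✓)  10001  10010(✓)  10111(✓)  11000(✓)  11010(✓)  11011(✓)  11100(✓)  11110(✓)  11111(✓)
size-2^1 implicants → -0010(✓)  -1010(✓)  -1100(✓)  -1110(✓)  -1111(✓)  0-010(✓)  0001-  01-10(✓)  011-0(✓)  0111-(✓)  1-010(✓)  1-111  11-00(✓)  11-10(✓)  11-11(✓)  110-0(✓)  1101-(✓)  111-0(✓)  1111-(✓)
size-2^2 implicants → --010  -1-10  -11-0  -111-  11--0  11-1-
Unchecked terms (primes): --010, -1-10, -11-0, -111-, 0001-, 01001, 1-111, 10001, 11--0, 11-1-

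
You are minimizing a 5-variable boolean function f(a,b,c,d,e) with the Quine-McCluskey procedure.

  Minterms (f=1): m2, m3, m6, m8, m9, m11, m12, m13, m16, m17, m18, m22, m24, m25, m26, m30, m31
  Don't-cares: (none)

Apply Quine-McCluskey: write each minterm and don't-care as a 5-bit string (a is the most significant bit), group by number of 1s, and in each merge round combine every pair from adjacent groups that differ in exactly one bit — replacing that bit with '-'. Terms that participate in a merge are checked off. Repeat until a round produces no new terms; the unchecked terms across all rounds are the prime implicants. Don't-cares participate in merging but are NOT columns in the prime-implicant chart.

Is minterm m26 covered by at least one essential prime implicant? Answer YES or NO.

NO

Round 0: 00010✓ 00011✓ 00110✓ 01000✓ 01001✓ 01011✓ 01100✓ 01101✓ 10000✓ 10001✓ 10010✓ 10110✓ 11000✓ 11001✓ 11010✓ 11110✓ 11111✓
Round 1: -0010✓ -0110✓ -1000✓ -1001✓ 0-011 00-10✓ 0001- 01-00✓ 01-01✓ 010-1 0100-✓ 0110-✓ 1-000✓ 1-001✓ 1-010✓ 1-110✓ 10-10✓ 100-0✓ 1000-✓ 11-10✓ 110-0✓ 1100-✓ 1111-
Round 2: -0-10 -100- 01-0- 1--10 1-0-0 1-00-
PIs = {-0-10, -100-, 0-011, 0001-, 01-0-, 010-1, 1--10, 1-0-0, 1-00-, 1111-}
Coverage chart:
  m2: -0-10,0001-
  m3: 0-011,0001-
  m6: -0-10 ←essential
  m8: -100-,01-0-
  m9: -100-,01-0-,010-1
  m11: 0-011,010-1
  m12: 01-0- ←essential
  m13: 01-0- ←essential
  m16: 1-0-0,1-00-
  m17: 1-00- ←essential
  m18: -0-10,1--10,1-0-0
  m22: -0-10,1--10
  m24: -100-,1-0-0,1-00-
  m25: -100-,1-00-
  m26: 1--10,1-0-0
  m30: 1--10,1111-
  m31: 1111- ←essential
Essential: -0-10, 01-0-, 1-00-, 1111-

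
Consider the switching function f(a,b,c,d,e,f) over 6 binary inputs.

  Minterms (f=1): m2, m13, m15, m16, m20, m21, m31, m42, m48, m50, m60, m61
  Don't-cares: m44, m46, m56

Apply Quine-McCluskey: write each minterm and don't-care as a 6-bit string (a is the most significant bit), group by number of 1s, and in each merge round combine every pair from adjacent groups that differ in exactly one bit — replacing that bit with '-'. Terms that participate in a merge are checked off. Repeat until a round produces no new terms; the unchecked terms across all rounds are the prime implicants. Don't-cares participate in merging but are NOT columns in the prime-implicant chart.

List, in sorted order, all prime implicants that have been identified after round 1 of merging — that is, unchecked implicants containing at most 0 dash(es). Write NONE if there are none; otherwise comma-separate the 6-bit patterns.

000010

size-2^0 implicants → 000010  001101(✓)  001111(✓)  010000(✓)  010100(✓)  010101(✓)  011111(✓)  101010(✓)  101100(✓)  101110(✓)  110000(✓)  110010(✓)  111000(✓)  111100(✓)  111101(✓)
size-2^1 implicants → -10000  0-1111  0011-1  010-00  01010-  1-1100  101-10  1011-0  11-000  1100-0  111-00  11110-
Unchecked terms (primes): -10000, 0-1111, 000010, 0011-1, 010-00, 01010-, 1-1100, 101-10, 1011-0, 11-000, 1100-0, 111-00, 11110-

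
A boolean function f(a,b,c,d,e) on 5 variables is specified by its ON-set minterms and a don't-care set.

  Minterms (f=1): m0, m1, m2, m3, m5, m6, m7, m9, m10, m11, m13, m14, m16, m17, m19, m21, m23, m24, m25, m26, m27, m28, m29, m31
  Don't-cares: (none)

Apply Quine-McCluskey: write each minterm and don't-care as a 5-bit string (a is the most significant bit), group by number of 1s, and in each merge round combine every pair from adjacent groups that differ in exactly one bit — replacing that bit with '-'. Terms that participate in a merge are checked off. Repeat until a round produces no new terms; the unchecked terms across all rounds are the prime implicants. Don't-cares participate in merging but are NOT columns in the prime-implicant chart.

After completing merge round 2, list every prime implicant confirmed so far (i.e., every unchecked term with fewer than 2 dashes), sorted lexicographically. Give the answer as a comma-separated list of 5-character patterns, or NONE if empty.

NONE

Round 0: 00000✓ 00001✓ 00010✓ 00011✓ 00101✓ 00110✓ 00111✓ 01001✓ 01010✓ 01011✓ 01101✓ 01110✓ 10000✓ 10001✓ 10011✓ 10101✓ 10111✓ 11000✓ 11001✓ 11010✓ 11011✓ 11100✓ 11101✓ 11111✓
Round 1: -0000✓ -0001✓ -0011✓ -0101✓ -0111✓ -1001✓ -1010✓ -1011✓ -1101✓ 0-001✓ 0-010✓ 0-011✓ 0-101✓ 0-110✓ 00-01✓ 00-10✓ 00-11✓ 000-0✓ 000-1✓ 0000-✓ 0001-✓ 001-1✓ 0011-✓ 01-01✓ 01-10✓ 010-1✓ 0101-✓ 1-000✓ 1-001✓ 1-011✓ 1-101✓ 1-111✓ 10-01✓ 10-11✓ 100-1✓ 1000-✓ 101-1✓ 11-00✓ 11-01✓ 11-11✓ 110-0✓ 110-1✓ 1100-✓ 1101-✓ 111-1✓ 1110-✓
Round 2: --001✓ --011✓ --101✓ -0-01✓ -0-11✓ -00-1✓ -000- -01-1✓ -1-01✓ -10-1✓ -101- 0--01✓ 0--10 0-0-1✓ 0-01- 00--1✓ 00-1- 000-- 1--01✓ 1--11✓ 1-0-1✓ 1-00- 1-1-1✓ 10--1✓ 11--1✓ 11-0- 110--
Round 3: ---01 --0-1 -0--1 1---1
PIs = {---01, --0-1, -0--1, -000-, -101-, 0--10, 0-01-, 00-1-, 000--, 1---1, 1-00-, 11-0-, 110--}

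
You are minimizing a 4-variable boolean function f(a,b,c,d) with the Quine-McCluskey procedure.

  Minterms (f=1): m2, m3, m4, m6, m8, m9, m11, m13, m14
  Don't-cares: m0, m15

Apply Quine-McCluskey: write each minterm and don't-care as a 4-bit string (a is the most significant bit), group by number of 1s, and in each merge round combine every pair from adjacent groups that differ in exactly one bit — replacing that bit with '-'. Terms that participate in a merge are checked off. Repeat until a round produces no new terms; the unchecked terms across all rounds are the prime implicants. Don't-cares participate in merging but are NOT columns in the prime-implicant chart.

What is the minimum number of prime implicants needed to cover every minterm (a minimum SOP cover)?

size-2^0 implicants → 0000(✓)  0010(✓)  0011(✓)  0100(✓)  0110(✓)  1000(✓)  1001(✓)  1011(✓)  1101(✓)  1110(✓)  1111(✓)
size-2^1 implicants → -000  -011  -110  0-00(✓)  0-10(✓)  00-0(✓)  001-  01-0(✓)  1-01(✓)  1-11(✓)  10-1(✓)  100-  11-1(✓)  111-
size-2^2 implicants → 0--0  1--1
Unchecked terms (primes): -000, -011, -110, 0--0, 001-, 1--1, 100-, 111-
Minterm coverage:
  m2 ⊆ 0--0,001-
  m3 ⊆ -011,001-
  m4 ⊆ 0--0 [E]
  m6 ⊆ -110,0--0
  m8 ⊆ -000,100-
  m9 ⊆ 1--1,100-
  m11 ⊆ -011,1--1
  m13 ⊆ 1--1 [E]
  m14 ⊆ -110,111-
E = {0--0, 1--1}
Petrick residual → -000, -011, -110
Cover = b'c'd' + b'cd + bcd' + a'd' + ad  |cover|=5

5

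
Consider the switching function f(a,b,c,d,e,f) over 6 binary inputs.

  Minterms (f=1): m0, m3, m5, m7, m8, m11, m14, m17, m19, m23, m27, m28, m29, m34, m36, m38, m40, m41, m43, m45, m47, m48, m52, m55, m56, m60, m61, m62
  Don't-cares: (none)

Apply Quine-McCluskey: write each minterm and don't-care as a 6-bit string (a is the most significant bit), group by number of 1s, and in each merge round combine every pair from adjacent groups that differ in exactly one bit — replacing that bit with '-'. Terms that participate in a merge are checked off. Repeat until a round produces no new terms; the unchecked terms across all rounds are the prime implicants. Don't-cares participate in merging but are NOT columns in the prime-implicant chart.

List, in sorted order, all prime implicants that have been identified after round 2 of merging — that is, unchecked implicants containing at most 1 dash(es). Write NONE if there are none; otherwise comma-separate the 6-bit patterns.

Round 0: 000000✓ 000011✓ 000101✓ 000111✓ 001000✓ 001011✓ 001110 010001✓ 010011✓ 010111✓ 011011✓ 011100✓ 011101✓ 100010✓ 100100✓ 100110✓ 101000✓ 101001✓ 101011✓ 101101✓ 101111✓ 110000✓ 110100✓ 110111✓ 111000✓ 111100✓ 111101✓ 111110✓
Round 1: -01000 -01011 -10111 -11100✓ -11101✓ 0-0011✓ 0-0111✓ 0-1011✓ 00-000 00-011✓ 000-11✓ 0001-1 01-011✓ 010-11✓ 0100-1 01110-✓ 1-0100 1-1000 1-1101 100-10 1001-0 101-01✓ 101-11✓ 1010-1✓ 10100- 1011-1✓ 11-000✓ 11-100✓ 110-00✓ 111-00✓ 1111-0 11110-✓
Round 2: -1110- 0--011 0-0-11 101--1 11--00
PIs = {-01000, -01011, -10111, -1110-, 0--011, 0-0-11, 00-000, 0001-1, 001110, 0100-1, 1-0100, 1-1000, 1-1101, 100-10, 1001-0, 101--1, 10100-, 11--00, 1111-0}

-01000, -01011, -10111, 00-000, 0001-1, 001110, 0100-1, 1-0100, 1-1000, 1-1101, 100-10, 1001-0, 10100-, 1111-0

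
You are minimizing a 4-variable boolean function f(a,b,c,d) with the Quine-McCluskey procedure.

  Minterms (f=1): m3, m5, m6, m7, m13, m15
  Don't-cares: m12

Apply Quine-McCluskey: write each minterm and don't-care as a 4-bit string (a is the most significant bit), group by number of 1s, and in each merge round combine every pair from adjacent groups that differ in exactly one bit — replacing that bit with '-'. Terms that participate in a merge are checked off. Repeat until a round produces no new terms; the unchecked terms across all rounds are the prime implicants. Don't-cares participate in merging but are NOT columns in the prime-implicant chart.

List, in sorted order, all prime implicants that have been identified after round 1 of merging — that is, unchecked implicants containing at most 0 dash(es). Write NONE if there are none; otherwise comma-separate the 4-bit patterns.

size-2^0 implicants → 0011(✓)  0101(✓)  0110(✓)  0111(✓)  1100(✓)  1101(✓)  1111(✓)
size-2^1 implicants → -101(✓)  -111(✓)  0-11  01-1(✓)  011-  11-1(✓)  110-
size-2^2 implicants → -1-1
Unchecked terms (primes): -1-1, 0-11, 011-, 110-

NONE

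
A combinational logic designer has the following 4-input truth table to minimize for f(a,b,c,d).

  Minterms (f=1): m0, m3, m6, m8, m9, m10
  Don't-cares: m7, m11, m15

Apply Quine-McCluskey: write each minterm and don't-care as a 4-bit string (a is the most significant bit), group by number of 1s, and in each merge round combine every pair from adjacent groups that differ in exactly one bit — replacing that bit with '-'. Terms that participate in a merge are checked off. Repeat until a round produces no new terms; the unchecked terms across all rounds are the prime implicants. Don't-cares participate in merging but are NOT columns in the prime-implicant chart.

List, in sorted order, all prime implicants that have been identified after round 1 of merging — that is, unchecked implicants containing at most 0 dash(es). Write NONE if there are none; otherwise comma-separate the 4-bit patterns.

Round 0: 0000✓ 0011✓ 0110✓ 0111✓ 1000✓ 1001✓ 1010✓ 1011✓ 1111✓
Round 1: -000 -011✓ -111✓ 0-11✓ 011- 1-11✓ 10-0✓ 10-1✓ 100-✓ 101-✓
Round 2: --11 10--
PIs = {--11, -000, 011-, 10--}

NONE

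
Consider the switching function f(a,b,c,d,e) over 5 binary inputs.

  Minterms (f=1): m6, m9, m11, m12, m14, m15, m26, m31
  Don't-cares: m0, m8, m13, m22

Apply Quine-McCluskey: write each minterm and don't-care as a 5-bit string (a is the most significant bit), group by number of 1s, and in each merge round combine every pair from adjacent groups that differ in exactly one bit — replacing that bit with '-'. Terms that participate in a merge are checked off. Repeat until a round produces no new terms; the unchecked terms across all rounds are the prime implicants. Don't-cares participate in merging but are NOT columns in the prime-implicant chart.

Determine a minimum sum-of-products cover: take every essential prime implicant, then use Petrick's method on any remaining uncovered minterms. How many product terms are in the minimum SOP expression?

5

[col 0] 00000*, 00110*, 01000*, 01001*, 01011*, 01100*, 01101*, 01110*, 01111*, 10110*, 11010, 11111*
[col 1] -0110, -1111, 0-000, 0-110, 01-00*, 01-01*, 01-11*, 010-1*, 0100-*, 011-0*, 011-1*, 0110-*, 0111-*
[col 2] 01--1, 01-0-, 011--
Prime implicants: -0110, -1111, 0-000, 0-110, 01--1, 01-0-, 011--, 11010
PI chart (minterm → PIs covering it):
  6 | -0110,0-110
  9 | 01--1,01-0-
  11 | 01--1  (sole → essential)
  12 | 01-0-,011--
  14 | 0-110,011--
  15 | -1111,01--1,011--
  26 | 11010  (sole → essential)
  31 | -1111  (sole → essential)
Essential prime implicants: -1111, 01--1, 11010
Petrick residual → -0110, 011--
Minimum SOP uses 5 PIs: b'cde' + bcde + a'be + a'bc + abc'de'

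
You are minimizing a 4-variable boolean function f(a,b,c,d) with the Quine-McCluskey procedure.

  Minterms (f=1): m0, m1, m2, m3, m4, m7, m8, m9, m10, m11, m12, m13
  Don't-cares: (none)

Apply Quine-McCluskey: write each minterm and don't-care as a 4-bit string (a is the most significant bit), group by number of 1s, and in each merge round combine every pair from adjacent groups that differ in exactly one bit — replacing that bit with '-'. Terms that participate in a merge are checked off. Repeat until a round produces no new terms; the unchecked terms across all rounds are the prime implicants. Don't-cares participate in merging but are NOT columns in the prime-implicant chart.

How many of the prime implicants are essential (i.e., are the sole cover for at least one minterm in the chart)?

[col 0] 0000*, 0001*, 0010*, 0011*, 0100*, 0111*, 1000*, 1001*, 1010*, 1011*, 1100*, 1101*
[col 1] -000*, -001*, -010*, -011*, -100*, 0-00*, 0-11, 00-0*, 00-1*, 000-*, 001-*, 1-00*, 1-01*, 10-0*, 10-1*, 100-*, 101-*, 110-*
[col 2] --00, -0-0*, -0-1*, -00-*, -01-*, 00--*, 1-0-, 10--*
[col 3] -0--
Prime implicants: --00, -0--, 0-11, 1-0-
PI chart (minterm → PIs covering it):
  0 | --00,-0--
  1 | -0--  (sole → essential)
  2 | -0--  (sole → essential)
  3 | -0--,0-11
  4 | --00  (sole → essential)
  7 | 0-11  (sole → essential)
  8 | --00,-0--,1-0-
  9 | -0--,1-0-
  10 | -0--  (sole → essential)
  11 | -0--  (sole → essential)
  12 | --00,1-0-
  13 | 1-0-  (sole → essential)
Essential prime implicants: --00, -0--, 0-11, 1-0-

4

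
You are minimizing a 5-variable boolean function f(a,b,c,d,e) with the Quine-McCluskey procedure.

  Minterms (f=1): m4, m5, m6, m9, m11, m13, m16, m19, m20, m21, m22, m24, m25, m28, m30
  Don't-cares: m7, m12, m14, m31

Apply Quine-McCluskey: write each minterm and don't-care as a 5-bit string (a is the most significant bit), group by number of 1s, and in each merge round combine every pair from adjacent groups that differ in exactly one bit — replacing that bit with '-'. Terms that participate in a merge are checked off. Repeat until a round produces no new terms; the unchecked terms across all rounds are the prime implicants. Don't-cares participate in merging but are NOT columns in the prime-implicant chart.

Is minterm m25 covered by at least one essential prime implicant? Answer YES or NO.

[col 0] 00100*, 00101*, 00110*, 00111*, 01001*, 01011*, 01100*, 01101*, 01110*, 10000*, 10011, 10100*, 10101*, 10110*, 11000*, 11001*, 11100*, 11110*, 11111*
[col 1] -0100*, -0101*, -0110*, -1001, -1100*, -1110*, 0-100*, 0-101*, 0-110*, 001-0*, 001-1*, 0010-*, 0011-*, 01-01, 010-1, 011-0*, 0110-*, 1-000*, 1-100*, 1-110*, 10-00*, 101-0*, 1010-*, 11-00*, 1100-, 111-0*, 1111-
[col 2] --100*, --110*, -01-0*, -010-, -11-0*, 0-1-0*, 0-10-, 001--, 1--00, 1-1-0*
[col 3] --1-0
Prime implicants: --1-0, -010-, -1001, 0-10-, 001--, 01-01, 010-1, 1--00, 10011, 1100-, 1111-
PI chart (minterm → PIs covering it):
  4 | --1-0,-010-,0-10-,001--
  5 | -010-,0-10-,001--
  6 | --1-0,001--
  9 | -1001,01-01,010-1
  11 | 010-1  (sole → essential)
  13 | 0-10-,01-01
  16 | 1--00  (sole → essential)
  19 | 10011  (sole → essential)
  20 | --1-0,-010-,1--00
  21 | -010-  (sole → essential)
  22 | --1-0  (sole → essential)
  24 | 1--00,1100-
  25 | -1001,1100-
  28 | --1-0,1--00
  30 | --1-0,1111-
Essential prime implicants: --1-0, -010-, 010-1, 1--00, 10011

NO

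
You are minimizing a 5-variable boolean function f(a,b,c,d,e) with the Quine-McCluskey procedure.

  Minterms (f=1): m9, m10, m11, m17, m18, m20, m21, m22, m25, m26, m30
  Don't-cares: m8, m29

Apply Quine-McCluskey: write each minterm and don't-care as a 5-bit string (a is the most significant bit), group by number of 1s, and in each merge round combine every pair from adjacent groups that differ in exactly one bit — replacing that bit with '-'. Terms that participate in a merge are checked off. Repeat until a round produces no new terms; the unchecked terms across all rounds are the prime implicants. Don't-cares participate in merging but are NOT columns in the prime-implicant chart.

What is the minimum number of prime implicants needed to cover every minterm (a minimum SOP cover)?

4

Round 0: 01000✓ 01001✓ 01010✓ 01011✓ 10001✓ 10010✓ 10100✓ 10101✓ 10110✓ 11001✓ 11010✓ 11101✓ 11110✓
Round 1: -1001 -1010 010-0✓ 010-1✓ 0100-✓ 0101-✓ 1-001✓ 1-010✓ 1-101✓ 1-110✓ 10-01✓ 10-10✓ 101-0 1010- 11-01✓ 11-10✓
Round 2: 010-- 1--01 1--10
PIs = {-1001, -1010, 010--, 1--01, 1--10, 101-0, 1010-}
Coverage chart:
  m9: -1001,010--
  m10: -1010,010--
  m11: 010-- ←essential
  m17: 1--01 ←essential
  m18: 1--10 ←essential
  m20: 101-0,1010-
  m21: 1--01,1010-
  m22: 1--10,101-0
  m25: -1001,1--01
  m26: -1010,1--10
  m30: 1--10 ←essential
Essential: 010--, 1--01, 1--10
Petrick residual → 101-0
Min cover (4 terms): a'bc' + ad'e + ade' + ab'ce'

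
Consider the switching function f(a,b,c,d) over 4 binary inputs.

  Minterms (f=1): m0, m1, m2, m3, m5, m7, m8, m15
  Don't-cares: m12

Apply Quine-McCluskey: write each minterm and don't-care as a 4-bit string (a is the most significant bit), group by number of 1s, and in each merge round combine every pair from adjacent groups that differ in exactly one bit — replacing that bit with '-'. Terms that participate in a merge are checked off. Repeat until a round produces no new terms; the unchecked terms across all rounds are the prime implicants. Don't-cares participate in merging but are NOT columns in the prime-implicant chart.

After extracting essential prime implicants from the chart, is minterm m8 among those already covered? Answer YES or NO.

NO

[col 0] 0000*, 0001*, 0010*, 0011*, 0101*, 0111*, 1000*, 1100*, 1111*
[col 1] -000, -111, 0-01*, 0-11*, 00-0*, 00-1*, 000-*, 001-*, 01-1*, 1-00
[col 2] 0--1, 00--
Prime implicants: -000, -111, 0--1, 00--, 1-00
PI chart (minterm → PIs covering it):
  0 | -000,00--
  1 | 0--1,00--
  2 | 00--  (sole → essential)
  3 | 0--1,00--
  5 | 0--1  (sole → essential)
  7 | -111,0--1
  8 | -000,1-00
  15 | -111  (sole → essential)
Essential prime implicants: -111, 0--1, 00--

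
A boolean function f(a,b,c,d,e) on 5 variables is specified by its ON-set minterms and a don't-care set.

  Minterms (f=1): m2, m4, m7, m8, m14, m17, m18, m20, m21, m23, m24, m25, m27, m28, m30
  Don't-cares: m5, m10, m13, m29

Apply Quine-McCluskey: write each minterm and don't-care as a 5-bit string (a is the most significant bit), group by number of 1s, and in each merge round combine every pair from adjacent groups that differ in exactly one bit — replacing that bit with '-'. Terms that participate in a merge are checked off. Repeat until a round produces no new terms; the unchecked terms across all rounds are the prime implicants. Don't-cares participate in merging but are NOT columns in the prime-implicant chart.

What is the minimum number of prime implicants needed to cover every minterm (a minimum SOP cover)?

8

size-2^0 implicants → 00010(✓)  00100(✓)  00101(✓)  00111(✓)  01000(✓)  01010(✓)  01101(✓)  01110(✓)  10001(✓)  10010(✓)  10100(✓)  10101(✓)  10111(✓)  11000(✓)  11001(✓)  11011(✓)  11100(✓)  11101(✓)  11110(✓)
size-2^1 implicants → -0010  -0100(✓)  -0101(✓)  -0111(✓)  -1000  -1101(✓)  -1110  0-010  0-101(✓)  001-1(✓)  0010-(✓)  01-10  010-0  1-001(✓)  1-100(✓)  1-101(✓)  10-01(✓)  101-1(✓)  1010-(✓)  11-00(✓)  11-01(✓)  110-1  1100-(✓)  111-0  1110-(✓)
size-2^2 implicants → --101  -01-1  -010-  1--01  1-10-  11-0-
Unchecked terms (primes): --101, -0010, -01-1, -010-, -1000, -1110, 0-010, 01-10, 010-0, 1--01, 1-10-, 11-0-, 110-1, 111-0
Minterm coverage:
  m2 ⊆ -0010,0-010
  m4 ⊆ -010- [E]
  m7 ⊆ -01-1 [E]
  m8 ⊆ -1000,010-0
  m14 ⊆ -1110,01-10
  m17 ⊆ 1--01 [E]
  m18 ⊆ -0010 [E]
  m20 ⊆ -010-,1-10-
  m21 ⊆ --101,-01-1,-010-,1--01,1-10-
  m23 ⊆ -01-1 [E]
  m24 ⊆ -1000,11-0-
  m25 ⊆ 1--01,11-0-,110-1
  m27 ⊆ 110-1 [E]
  m28 ⊆ 1-10-,11-0-,111-0
  m30 ⊆ -1110,111-0
E = {-0010, -01-1, -010-, 1--01, 110-1}
Petrick residual → -1000, -1110, 1-10-
Cover = b'c'de' + b'ce + b'cd' + bc'd'e' + bcde' + ad'e + acd' + abc'e  |cover|=8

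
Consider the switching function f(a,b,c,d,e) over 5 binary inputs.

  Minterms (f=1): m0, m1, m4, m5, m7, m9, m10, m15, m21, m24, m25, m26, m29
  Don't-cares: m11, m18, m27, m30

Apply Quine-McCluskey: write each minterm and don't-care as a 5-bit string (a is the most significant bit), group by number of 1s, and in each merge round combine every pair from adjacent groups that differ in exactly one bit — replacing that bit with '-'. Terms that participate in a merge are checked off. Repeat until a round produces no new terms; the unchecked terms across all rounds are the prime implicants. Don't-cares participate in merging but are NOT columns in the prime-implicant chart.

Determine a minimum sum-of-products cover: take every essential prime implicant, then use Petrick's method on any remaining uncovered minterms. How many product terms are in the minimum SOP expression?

6

size-2^0 implicants → 00000(✓)  00001(✓)  00100(✓)  00101(✓)  00111(✓)  01001(✓)  01010(✓)  01011(✓)  01111(✓)  10010(✓)  10101(✓)  11000(✓)  11001(✓)  11010(✓)  11011(✓)  11101(✓)  11110(✓)
size-2^1 implicants → -0101  -1001(✓)  -1010(✓)  -1011(✓)  0-001  0-111  00-00(✓)  00-01(✓)  0000-(✓)  001-1  0010-(✓)  01-11  010-1(✓)  0101-(✓)  1-010  1-101  11-01  11-10  110-0(✓)  110-1(✓)  1100-(✓)  1101-(✓)
size-2^2 implicants → -10-1  -101-  00-0-  110--
Unchecked terms (primes): -0101, -10-1, -101-, 0-001, 0-111, 00-0-, 001-1, 01-11, 1-010, 1-101, 11-01, 11-10, 110--
Minterm coverage:
  m0 ⊆ 00-0- [E]
  m1 ⊆ 0-001,00-0-
  m4 ⊆ 00-0- [E]
  m5 ⊆ -0101,00-0-,001-1
  m7 ⊆ 0-111,001-1
  m9 ⊆ -10-1,0-001
  m10 ⊆ -101- [E]
  m15 ⊆ 0-111,01-11
  m21 ⊆ -0101,1-101
  m24 ⊆ 110-- [E]
  m25 ⊆ -10-1,11-01,110--
  m26 ⊆ -101-,1-010,11-10,110--
  m29 ⊆ 1-101,11-01
E = {-101-, 00-0-, 110--}
Petrick residual → -10-1, 0-111, 1-101
Cover = bc'e + bc'd + a'cde + a'b'd' + acd'e + abc'  |cover|=6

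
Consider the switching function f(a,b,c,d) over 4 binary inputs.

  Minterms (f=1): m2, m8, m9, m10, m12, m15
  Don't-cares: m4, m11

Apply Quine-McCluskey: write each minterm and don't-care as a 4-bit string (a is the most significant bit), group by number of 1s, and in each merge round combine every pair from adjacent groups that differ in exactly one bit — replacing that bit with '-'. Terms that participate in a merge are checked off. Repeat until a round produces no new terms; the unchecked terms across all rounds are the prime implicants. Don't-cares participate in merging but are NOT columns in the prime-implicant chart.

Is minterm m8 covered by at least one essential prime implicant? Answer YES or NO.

YES

size-2^0 implicants → 0010(✓)  0100(✓)  1000(✓)  1001(✓)  1010(✓)  1011(✓)  1100(✓)  1111(✓)
size-2^1 implicants → -010  -100  1-00  1-11  10-0(✓)  10-1(✓)  100-(✓)  101-(✓)
size-2^2 implicants → 10--
Unchecked terms (primes): -010, -100, 1-00, 1-11, 10--
Minterm coverage:
  m2 ⊆ -010 [E]
  m8 ⊆ 1-00,10--
  m9 ⊆ 10-- [E]
  m10 ⊆ -010,10--
  m12 ⊆ -100,1-00
  m15 ⊆ 1-11 [E]
E = {-010, 1-11, 10--}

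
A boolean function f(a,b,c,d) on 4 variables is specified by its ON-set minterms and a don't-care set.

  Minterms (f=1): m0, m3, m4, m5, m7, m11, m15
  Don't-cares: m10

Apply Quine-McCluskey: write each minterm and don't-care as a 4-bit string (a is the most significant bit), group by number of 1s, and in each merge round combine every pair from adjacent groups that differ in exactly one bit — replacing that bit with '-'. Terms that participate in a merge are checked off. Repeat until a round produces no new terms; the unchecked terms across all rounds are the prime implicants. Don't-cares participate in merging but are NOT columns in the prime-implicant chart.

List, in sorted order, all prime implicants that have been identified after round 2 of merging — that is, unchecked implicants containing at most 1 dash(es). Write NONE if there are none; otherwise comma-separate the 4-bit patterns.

0-00, 01-1, 010-, 101-

Round 0: 0000✓ 0011✓ 0100✓ 0101✓ 0111✓ 1010✓ 1011✓ 1111✓
Round 1: -011✓ -111✓ 0-00 0-11✓ 01-1 010- 1-11✓ 101-
Round 2: --11
PIs = {--11, 0-00, 01-1, 010-, 101-}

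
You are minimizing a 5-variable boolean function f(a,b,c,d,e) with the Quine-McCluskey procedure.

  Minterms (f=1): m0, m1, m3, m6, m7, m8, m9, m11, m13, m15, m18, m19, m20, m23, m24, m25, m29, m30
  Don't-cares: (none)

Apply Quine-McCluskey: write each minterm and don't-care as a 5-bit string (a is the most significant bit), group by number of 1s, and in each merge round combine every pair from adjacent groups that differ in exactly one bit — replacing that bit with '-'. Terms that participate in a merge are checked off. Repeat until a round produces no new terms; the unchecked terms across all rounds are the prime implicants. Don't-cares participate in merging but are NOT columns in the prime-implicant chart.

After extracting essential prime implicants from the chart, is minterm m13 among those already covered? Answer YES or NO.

YES

size-2^0 implicants → 00000(✓)  00001(✓)  00011(✓)  00110(✓)  00111(✓)  01000(✓)  01001(✓)  01011(✓)  01101(✓)  01111(✓)  10010(✓)  10011(✓)  10100  10111(✓)  11000(✓)  11001(✓)  11101(✓)  11110
size-2^1 implicants → -0011(✓)  -0111(✓)  -1000(✓)  -1001(✓)  -1101(✓)  0-000(✓)  0-001(✓)  0-011(✓)  0-111(✓)  00-11(✓)  000-1(✓)  0000-(✓)  0011-  01-01(✓)  01-11(✓)  010-1(✓)  0100-(✓)  011-1(✓)  10-11(✓)  1001-  11-01(✓)  1100-(✓)
size-2^2 implicants → -0-11  -1-01  -100-  0--11  0-0-1  0-00-  01--1
Unchecked terms (primes): -0-11, -1-01, -100-, 0--11, 0-0-1, 0-00-, 0011-, 01--1, 1001-, 10100, 11110
Minterm coverage:
  m0 ⊆ 0-00- [E]
  m1 ⊆ 0-0-1,0-00-
  m3 ⊆ -0-11,0--11,0-0-1
  m6 ⊆ 0011- [E]
  m7 ⊆ -0-11,0--11,0011-
  m8 ⊆ -100-,0-00-
  m9 ⊆ -1-01,-100-,0-0-1,0-00-,01--1
  m11 ⊆ 0--11,0-0-1,01--1
  m13 ⊆ -1-01,01--1
  m15 ⊆ 0--11,01--1
  m18 ⊆ 1001- [E]
  m19 ⊆ -0-11,1001-
  m20 ⊆ 10100 [E]
  m23 ⊆ -0-11 [E]
  m24 ⊆ -100- [E]
  m25 ⊆ -1-01,-100-
  m29 ⊆ -1-01 [E]
  m30 ⊆ 11110 [E]
E = {-0-11, -1-01, -100-, 0-00-, 0011-, 1001-, 10100, 11110}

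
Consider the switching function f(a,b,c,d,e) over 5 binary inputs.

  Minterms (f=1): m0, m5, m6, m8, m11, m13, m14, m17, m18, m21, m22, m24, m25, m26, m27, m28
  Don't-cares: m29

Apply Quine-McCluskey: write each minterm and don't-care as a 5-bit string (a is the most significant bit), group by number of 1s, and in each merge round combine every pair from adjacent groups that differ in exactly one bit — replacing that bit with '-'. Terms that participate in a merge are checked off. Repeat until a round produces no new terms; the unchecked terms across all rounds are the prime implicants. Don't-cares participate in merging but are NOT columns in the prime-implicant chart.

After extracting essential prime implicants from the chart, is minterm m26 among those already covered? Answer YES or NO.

Round 0: 00000✓ 00101✓ 00110✓ 01000✓ 01011✓ 01101✓ 01110✓ 10001✓ 10010✓ 10101✓ 10110✓ 11000✓ 11001✓ 11010✓ 11011✓ 11100✓ 11101✓
Round 1: -0101✓ -0110 -1000 -1011 -1101✓ 0-000 0-101✓ 0-110 1-001✓ 1-010 1-101✓ 10-01✓ 10-10 11-00✓ 11-01✓ 110-0✓ 110-1✓ 1100-✓ 1101-✓ 1110-✓
Round 2: --101 1--01 11-0- 110--
PIs = {--101, -0110, -1000, -1011, 0-000, 0-110, 1--01, 1-010, 10-10, 11-0-, 110--}
Coverage chart:
  m0: 0-000 ←essential
  m5: --101 ←essential
  m6: -0110,0-110
  m8: -1000,0-000
  m11: -1011 ←essential
  m13: --101 ←essential
  m14: 0-110 ←essential
  m17: 1--01 ←essential
  m18: 1-010,10-10
  m21: --101,1--01
  m22: -0110,10-10
  m24: -1000,11-0-,110--
  m25: 1--01,11-0-,110--
  m26: 1-010,110--
  m27: -1011,110--
  m28: 11-0- ←essential
Essential: --101, -1011, 0-000, 0-110, 1--01, 11-0-

NO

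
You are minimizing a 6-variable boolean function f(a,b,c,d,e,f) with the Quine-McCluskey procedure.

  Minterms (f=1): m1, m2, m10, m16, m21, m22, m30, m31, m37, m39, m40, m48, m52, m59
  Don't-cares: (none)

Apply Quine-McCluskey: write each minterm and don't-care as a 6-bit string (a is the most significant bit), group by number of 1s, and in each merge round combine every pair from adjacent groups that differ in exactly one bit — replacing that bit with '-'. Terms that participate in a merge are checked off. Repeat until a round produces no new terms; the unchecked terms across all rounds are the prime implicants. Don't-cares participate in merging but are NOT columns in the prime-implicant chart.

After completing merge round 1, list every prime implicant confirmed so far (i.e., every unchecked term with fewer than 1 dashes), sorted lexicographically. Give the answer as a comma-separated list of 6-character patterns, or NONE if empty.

[col 0] 000001, 000010*, 001010*, 010000*, 010101, 010110*, 011110*, 011111*, 100101*, 100111*, 101000, 110000*, 110100*, 111011
[col 1] -10000, 00-010, 01-110, 01111-, 1001-1, 110-00
Prime implicants: -10000, 00-010, 000001, 01-110, 010101, 01111-, 1001-1, 101000, 110-00, 111011

000001, 010101, 101000, 111011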